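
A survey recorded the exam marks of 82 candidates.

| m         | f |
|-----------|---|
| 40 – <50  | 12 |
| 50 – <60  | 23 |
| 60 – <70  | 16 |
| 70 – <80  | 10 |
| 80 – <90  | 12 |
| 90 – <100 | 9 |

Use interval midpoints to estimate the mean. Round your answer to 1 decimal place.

Midpoints: 45, 55, 65, 75, 85, 95
Σfm = 12×45 + 23×55 + 16×65 + 10×75 + 12×85 + 9×95 = 5470
n = Σf = 82
Mean = 5470 / 82 = 66.7073

66.7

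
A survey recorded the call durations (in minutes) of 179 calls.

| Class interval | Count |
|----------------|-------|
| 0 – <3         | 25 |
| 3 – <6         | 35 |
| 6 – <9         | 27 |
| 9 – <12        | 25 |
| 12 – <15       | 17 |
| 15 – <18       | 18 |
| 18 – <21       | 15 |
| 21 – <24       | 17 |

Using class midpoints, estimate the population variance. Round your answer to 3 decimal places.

44.638

Midpoints: 1.5, 4.5, 7.5, 10.5, 13.5, 16.5, 19.5, 22.5
n = 179, Σfm = 1861.5, mean = 10.3994
Σfm² = 27348.75
Σf(m − x̄)² = Σfm² − (Σfm)²/n = 27348.75 − 1861.5²/179 = 7990.1899
Population variance = 7990.1899 / 179 = 44.6379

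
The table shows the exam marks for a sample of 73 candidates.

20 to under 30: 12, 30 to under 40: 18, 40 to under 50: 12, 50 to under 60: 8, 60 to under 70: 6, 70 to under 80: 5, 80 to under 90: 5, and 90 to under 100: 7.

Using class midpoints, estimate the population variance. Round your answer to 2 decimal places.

Midpoints: 25, 35, 45, 55, 65, 75, 85, 95
n = 73, Σfm = 3765, mean = 51.5753
Σfm² = 230825
Σf(m − x̄)² = Σfm² − (Σfm)²/n = 230825 − 3765²/73 = 36643.8356
Population variance = 36643.8356 / 73 = 501.9704

501.97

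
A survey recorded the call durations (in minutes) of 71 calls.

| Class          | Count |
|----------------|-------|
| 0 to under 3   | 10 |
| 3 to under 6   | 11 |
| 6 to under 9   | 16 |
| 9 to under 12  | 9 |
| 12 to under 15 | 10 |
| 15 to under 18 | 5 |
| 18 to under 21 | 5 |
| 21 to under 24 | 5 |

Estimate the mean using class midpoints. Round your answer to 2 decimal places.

Midpoints: 1.5, 4.5, 7.5, 10.5, 13.5, 16.5, 19.5, 22.5
Σfm = 10×1.5 + 11×4.5 + 16×7.5 + 9×10.5 + 10×13.5 + 5×16.5 + 5×19.5 + 5×22.5 = 706.5
n = Σf = 71
Mean = 706.5 / 71 = 9.9507

9.95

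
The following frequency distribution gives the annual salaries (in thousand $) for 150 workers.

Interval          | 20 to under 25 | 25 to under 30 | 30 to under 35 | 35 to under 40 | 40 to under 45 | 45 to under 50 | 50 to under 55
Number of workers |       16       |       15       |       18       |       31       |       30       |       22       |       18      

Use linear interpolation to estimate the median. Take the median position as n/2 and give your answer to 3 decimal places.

Cumulative frequencies: 16, 31, 49, 80, 110, 132, 150
n = 150; position = n/2 = 75.
This falls in the class 35 to under 40: L = 35, F = 49, f = 31, h = 5.
Median ≈ 35 + ((75 − 49) / 31) × 5 = 39.1935

39.194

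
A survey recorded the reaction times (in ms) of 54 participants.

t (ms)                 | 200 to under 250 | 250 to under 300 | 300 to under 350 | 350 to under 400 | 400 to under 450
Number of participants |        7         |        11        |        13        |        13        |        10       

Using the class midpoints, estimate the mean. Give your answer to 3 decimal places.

332.407

Midpoints: 225, 275, 325, 375, 425
Σfm = 7×225 + 11×275 + 13×325 + 13×375 + 10×425 = 17950
n = Σf = 54
Mean = 17950 / 54 = 332.4074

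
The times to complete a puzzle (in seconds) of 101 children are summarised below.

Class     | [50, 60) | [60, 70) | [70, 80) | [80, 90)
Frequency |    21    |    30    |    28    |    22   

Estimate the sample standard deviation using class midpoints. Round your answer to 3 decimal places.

Midpoints: 55, 65, 75, 85
n = 101, Σfm = 7075, mean = 70.0495
Σfm² = 506725
Σf(m − x̄)² = Σfm² − (Σfm)²/n = 506725 − 7075²/101 = 11124.7525
Sample variance = 11124.7525 / 100 = 111.2475
Standard deviation = √111.2475 = 10.5474

10.547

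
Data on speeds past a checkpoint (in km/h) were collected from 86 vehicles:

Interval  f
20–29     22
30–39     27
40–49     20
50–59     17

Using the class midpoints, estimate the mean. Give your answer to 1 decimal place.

Midpoints: 24.5, 34.5, 44.5, 54.5
Σfm = 22×24.5 + 27×34.5 + 20×44.5 + 17×54.5 = 3287
n = Σf = 86
Mean = 3287 / 86 = 38.2209

38.2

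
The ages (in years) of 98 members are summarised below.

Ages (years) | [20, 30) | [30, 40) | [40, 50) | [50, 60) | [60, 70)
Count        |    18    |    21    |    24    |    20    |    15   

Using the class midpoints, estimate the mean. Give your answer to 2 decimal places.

44.29

Midpoints: 25, 35, 45, 55, 65
Σfm = 18×25 + 21×35 + 24×45 + 20×55 + 15×65 = 4340
n = Σf = 98
Mean = 4340 / 98 = 44.2857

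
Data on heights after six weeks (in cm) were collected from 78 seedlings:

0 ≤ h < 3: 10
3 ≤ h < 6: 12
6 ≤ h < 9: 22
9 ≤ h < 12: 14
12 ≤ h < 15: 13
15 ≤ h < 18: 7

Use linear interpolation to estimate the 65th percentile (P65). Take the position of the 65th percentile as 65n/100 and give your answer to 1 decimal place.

10.4

Cumulative frequencies: 10, 22, 44, 58, 71, 78
n = 78; position = 65n/100 = 50.7.
This falls in the class 9 ≤ h < 12: L = 9, F = 44, f = 14, h = 3.
65th percentile ≈ 9 + ((50.7 − 44) / 14) × 3 = 10.4357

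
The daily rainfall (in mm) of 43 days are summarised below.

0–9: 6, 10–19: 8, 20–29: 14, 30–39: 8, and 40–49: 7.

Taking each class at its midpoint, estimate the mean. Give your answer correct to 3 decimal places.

Midpoints: 4.5, 14.5, 24.5, 34.5, 44.5
Σfm = 6×4.5 + 8×14.5 + 14×24.5 + 8×34.5 + 7×44.5 = 1073.5
n = Σf = 43
Mean = 1073.5 / 43 = 24.9651

24.965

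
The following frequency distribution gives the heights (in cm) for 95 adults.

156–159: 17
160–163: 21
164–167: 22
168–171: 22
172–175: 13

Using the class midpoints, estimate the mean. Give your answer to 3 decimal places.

165.205

Midpoints: 157.5, 161.5, 165.5, 169.5, 173.5
Σfm = 17×157.5 + 21×161.5 + 22×165.5 + 22×169.5 + 13×173.5 = 15694.5
n = Σf = 95
Mean = 15694.5 / 95 = 165.2053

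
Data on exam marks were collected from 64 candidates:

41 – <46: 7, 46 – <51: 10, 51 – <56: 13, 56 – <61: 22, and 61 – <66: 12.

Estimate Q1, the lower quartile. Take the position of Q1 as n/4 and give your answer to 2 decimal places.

Cumulative frequencies: 7, 17, 30, 52, 64
n = 64; position = n/4 = 16.
This falls in the class 46 – <51: L = 46, F = 7, f = 10, h = 5.
Lower quartile ≈ 46 + ((16 − 7) / 10) × 5 = 50.5000

50.50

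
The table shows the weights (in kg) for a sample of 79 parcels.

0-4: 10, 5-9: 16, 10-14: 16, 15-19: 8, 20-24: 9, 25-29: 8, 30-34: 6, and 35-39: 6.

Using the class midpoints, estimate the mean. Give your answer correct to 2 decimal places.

Midpoints: 2, 7, 12, 17, 22, 27, 32, 37
Σfm = 10×2 + 16×7 + 16×12 + 8×17 + 9×22 + 8×27 + 6×32 + 6×37 = 1288
n = Σf = 79
Mean = 1288 / 79 = 16.3038

16.30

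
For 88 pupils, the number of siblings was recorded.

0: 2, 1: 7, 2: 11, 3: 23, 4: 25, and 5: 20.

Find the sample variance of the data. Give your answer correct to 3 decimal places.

Values: 0, 1, 2, 3, 4, 5
n = 88, Σfx = 298, mean = 3.3864
Σfx² = 1158
Σf(x − x̄)² = Σfx² − (Σfx)²/n = 1158 − 298²/88 = 148.8636
Sample variance = 148.8636 / 87 = 1.7111

1.711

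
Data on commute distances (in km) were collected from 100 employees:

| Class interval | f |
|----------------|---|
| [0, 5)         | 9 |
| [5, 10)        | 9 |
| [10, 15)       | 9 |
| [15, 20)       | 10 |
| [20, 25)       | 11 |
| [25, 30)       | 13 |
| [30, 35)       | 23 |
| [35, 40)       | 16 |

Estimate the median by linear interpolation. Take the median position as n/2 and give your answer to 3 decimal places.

Cumulative frequencies: 9, 18, 27, 37, 48, 61, 84, 100
n = 100; position = n/2 = 50.
This falls in the class [25, 30): L = 25, F = 48, f = 13, h = 5.
Median ≈ 25 + ((50 − 48) / 13) × 5 = 25.7692

25.769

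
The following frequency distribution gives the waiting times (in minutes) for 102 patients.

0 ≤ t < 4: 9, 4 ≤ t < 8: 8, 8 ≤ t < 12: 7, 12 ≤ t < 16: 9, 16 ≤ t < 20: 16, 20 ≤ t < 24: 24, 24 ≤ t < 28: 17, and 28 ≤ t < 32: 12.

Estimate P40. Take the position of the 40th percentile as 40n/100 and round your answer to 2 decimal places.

17.95

Cumulative frequencies: 9, 17, 24, 33, 49, 73, 90, 102
n = 102; position = 40n/100 = 40.8.
This falls in the class 16 ≤ t < 20: L = 16, F = 33, f = 16, h = 4.
40th percentile ≈ 16 + ((40.8 − 33) / 16) × 4 = 17.9500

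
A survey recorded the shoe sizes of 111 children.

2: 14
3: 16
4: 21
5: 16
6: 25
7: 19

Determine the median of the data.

Cumulative frequencies: 14, 30, 51, 67, 92, 111
n = 111, so the median is the value in position (n+1)/2 = 56.
Position 56 falls at value 5.

5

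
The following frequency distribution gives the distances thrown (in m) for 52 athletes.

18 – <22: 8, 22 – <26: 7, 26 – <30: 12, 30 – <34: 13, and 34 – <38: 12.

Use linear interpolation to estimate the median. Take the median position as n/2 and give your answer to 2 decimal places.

29.67

Cumulative frequencies: 8, 15, 27, 40, 52
n = 52; position = n/2 = 26.
This falls in the class 26 – <30: L = 26, F = 15, f = 12, h = 4.
Median ≈ 26 + ((26 − 15) / 12) × 4 = 29.6667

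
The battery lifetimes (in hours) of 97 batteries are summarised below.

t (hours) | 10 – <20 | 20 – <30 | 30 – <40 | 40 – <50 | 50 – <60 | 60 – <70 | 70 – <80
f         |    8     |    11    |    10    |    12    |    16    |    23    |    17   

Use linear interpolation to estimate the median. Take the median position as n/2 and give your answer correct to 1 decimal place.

54.7

Cumulative frequencies: 8, 19, 29, 41, 57, 80, 97
n = 97; position = n/2 = 48.5.
This falls in the class 50 – <60: L = 50, F = 41, f = 16, h = 10.
Median ≈ 50 + ((48.5 − 41) / 16) × 10 = 54.6875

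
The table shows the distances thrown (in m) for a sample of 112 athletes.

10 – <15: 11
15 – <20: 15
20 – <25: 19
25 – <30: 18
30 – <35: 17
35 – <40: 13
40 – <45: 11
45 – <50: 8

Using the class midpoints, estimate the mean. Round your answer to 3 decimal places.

Midpoints: 12.5, 17.5, 22.5, 27.5, 32.5, 37.5, 42.5, 47.5
Σfm = 11×12.5 + 15×17.5 + 19×22.5 + 18×27.5 + 17×32.5 + 13×37.5 + 11×42.5 + 8×47.5 = 3210
n = Σf = 112
Mean = 3210 / 112 = 28.6607

28.661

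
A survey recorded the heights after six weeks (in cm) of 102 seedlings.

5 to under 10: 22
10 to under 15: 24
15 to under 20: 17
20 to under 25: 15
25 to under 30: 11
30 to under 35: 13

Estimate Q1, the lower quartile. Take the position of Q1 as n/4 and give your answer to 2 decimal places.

Cumulative frequencies: 22, 46, 63, 78, 89, 102
n = 102; position = n/4 = 25.5.
This falls in the class 10 to under 15: L = 10, F = 22, f = 24, h = 5.
Lower quartile ≈ 10 + ((25.5 − 22) / 24) × 5 = 10.7292

10.73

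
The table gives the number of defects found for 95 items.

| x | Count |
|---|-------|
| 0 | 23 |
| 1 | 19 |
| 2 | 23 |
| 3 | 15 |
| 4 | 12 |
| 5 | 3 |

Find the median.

2

Cumulative frequencies: 23, 42, 65, 80, 92, 95
n = 95, so the median is the value in position (n+1)/2 = 48.
Position 48 falls at value 2.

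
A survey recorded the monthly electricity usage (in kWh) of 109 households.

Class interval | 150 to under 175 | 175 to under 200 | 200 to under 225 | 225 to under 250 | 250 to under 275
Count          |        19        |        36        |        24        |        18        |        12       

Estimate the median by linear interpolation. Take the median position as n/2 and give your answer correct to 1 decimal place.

Cumulative frequencies: 19, 55, 79, 97, 109
n = 109; position = n/2 = 54.5.
This falls in the class 175 to under 200: L = 175, F = 19, f = 36, h = 25.
Median ≈ 175 + ((54.5 − 19) / 36) × 25 = 199.6528

199.7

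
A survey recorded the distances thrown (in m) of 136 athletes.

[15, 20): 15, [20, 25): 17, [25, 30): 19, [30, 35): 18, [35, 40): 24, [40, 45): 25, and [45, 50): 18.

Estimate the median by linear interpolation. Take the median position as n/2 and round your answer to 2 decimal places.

34.72

Cumulative frequencies: 15, 32, 51, 69, 93, 118, 136
n = 136; position = n/2 = 68.
This falls in the class [30, 35): L = 30, F = 51, f = 18, h = 5.
Median ≈ 30 + ((68 − 51) / 18) × 5 = 34.7222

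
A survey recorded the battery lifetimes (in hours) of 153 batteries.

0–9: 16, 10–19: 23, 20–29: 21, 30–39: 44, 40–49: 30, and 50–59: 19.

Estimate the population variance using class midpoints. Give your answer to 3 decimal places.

Midpoints: 4.5, 14.5, 24.5, 34.5, 44.5, 54.5
n = 153, Σfm = 4808.5, mean = 31.4281
Σfm² = 185978.25
Σf(m − x̄)² = Σfm² − (Σfm)²/n = 185978.25 − 4808.5²/153 = 34856.2092
Population variance = 34856.2092 / 153 = 227.8184

227.818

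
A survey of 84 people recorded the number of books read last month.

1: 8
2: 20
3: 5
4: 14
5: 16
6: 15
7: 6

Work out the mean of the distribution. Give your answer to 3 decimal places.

Values: 1, 2, 3, 4, 5, 6, 7
Σfx = 8×1 + 20×2 + 5×3 + 14×4 + 16×5 + 15×6 + 6×7 = 331
n = Σf = 84
Mean = 331 / 84 = 3.9405

3.940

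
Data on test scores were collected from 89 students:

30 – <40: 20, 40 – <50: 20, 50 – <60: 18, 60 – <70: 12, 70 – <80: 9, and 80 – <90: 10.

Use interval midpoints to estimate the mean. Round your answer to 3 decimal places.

Midpoints: 35, 45, 55, 65, 75, 85
Σfm = 20×35 + 20×45 + 18×55 + 12×65 + 9×75 + 10×85 = 4895
n = Σf = 89
Mean = 4895 / 89 = 55.0000

55.000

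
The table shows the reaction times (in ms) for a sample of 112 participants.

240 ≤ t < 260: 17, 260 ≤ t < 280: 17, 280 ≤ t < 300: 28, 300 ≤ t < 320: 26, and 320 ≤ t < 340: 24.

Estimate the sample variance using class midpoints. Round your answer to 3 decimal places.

728.925

Midpoints: 250, 270, 290, 310, 330
n = 112, Σfm = 32940, mean = 294.1071
Σfm² = 9768800
Σf(m − x̄)² = Σfm² − (Σfm)²/n = 9768800 − 32940²/112 = 80910.7143
Sample variance = 80910.7143 / 111 = 728.9254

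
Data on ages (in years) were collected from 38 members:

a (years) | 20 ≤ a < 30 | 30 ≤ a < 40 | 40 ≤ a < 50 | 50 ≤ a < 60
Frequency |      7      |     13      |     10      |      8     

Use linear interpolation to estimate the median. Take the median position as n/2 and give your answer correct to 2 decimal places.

39.23

Cumulative frequencies: 7, 20, 30, 38
n = 38; position = n/2 = 19.
This falls in the class 30 ≤ a < 40: L = 30, F = 7, f = 13, h = 10.
Median ≈ 30 + ((19 − 7) / 13) × 10 = 39.2308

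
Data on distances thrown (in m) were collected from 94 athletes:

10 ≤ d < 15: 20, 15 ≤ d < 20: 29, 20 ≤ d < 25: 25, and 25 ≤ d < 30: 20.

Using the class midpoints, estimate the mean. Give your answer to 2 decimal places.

19.89

Midpoints: 12.5, 17.5, 22.5, 27.5
Σfm = 20×12.5 + 29×17.5 + 25×22.5 + 20×27.5 = 1870
n = Σf = 94
Mean = 1870 / 94 = 19.8936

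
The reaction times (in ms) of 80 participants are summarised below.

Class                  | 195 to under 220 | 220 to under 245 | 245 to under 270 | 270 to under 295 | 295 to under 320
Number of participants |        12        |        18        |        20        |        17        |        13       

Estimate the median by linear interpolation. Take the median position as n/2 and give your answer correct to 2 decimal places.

Cumulative frequencies: 12, 30, 50, 67, 80
n = 80; position = n/2 = 40.
This falls in the class 245 to under 270: L = 245, F = 30, f = 20, h = 25.
Median ≈ 245 + ((40 − 30) / 20) × 25 = 257.5000

257.50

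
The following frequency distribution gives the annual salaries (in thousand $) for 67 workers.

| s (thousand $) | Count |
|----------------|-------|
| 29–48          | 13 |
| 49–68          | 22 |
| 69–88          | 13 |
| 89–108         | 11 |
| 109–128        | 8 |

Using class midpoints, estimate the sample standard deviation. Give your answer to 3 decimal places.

25.869

Midpoints: 38.5, 58.5, 78.5, 98.5, 118.5
n = 67, Σfm = 4839.5, mean = 72.2313
Σfm² = 393730.75
Σf(m − x̄)² = Σfm² − (Σfm)²/n = 393730.75 − 4839.5²/67 = 44167.1642
Sample variance = 44167.1642 / 66 = 669.1995
Standard deviation = √669.1995 = 25.8689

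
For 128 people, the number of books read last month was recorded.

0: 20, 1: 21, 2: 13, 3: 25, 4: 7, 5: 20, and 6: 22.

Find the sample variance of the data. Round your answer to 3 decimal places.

Values: 0, 1, 2, 3, 4, 5, 6
n = 128, Σfx = 382, mean = 2.9844
Σfx² = 1702
Σf(x − x̄)² = Σfx² − (Σfx)²/n = 1702 − 382²/128 = 561.9688
Sample variance = 561.9688 / 127 = 4.4250

4.425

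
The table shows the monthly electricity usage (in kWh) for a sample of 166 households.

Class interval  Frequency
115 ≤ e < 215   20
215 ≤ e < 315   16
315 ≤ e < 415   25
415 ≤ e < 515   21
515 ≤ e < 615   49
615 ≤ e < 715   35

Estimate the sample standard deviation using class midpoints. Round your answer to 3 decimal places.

Midpoints: 165, 265, 365, 465, 565, 665
n = 166, Σfm = 77390, mean = 466.2048
Σfm² = 40659350
Σf(m − x̄)² = Σfm² − (Σfm)²/n = 40659350 − 77390²/166 = 4579759.0361
Sample variance = 4579759.0361 / 165 = 27756.1154
Standard deviation = √27756.1154 = 166.6017

166.602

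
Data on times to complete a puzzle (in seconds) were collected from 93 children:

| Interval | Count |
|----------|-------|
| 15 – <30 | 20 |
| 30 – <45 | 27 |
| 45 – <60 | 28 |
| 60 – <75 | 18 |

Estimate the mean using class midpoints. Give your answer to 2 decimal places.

Midpoints: 22.5, 37.5, 52.5, 67.5
Σfm = 20×22.5 + 27×37.5 + 28×52.5 + 18×67.5 = 4147.5
n = Σf = 93
Mean = 4147.5 / 93 = 44.5968

44.60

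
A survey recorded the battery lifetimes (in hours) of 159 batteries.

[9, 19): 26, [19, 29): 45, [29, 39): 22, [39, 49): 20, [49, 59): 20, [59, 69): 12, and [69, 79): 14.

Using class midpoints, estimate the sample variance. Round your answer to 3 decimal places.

355.680

Midpoints: 14, 24, 34, 44, 54, 64, 74
n = 159, Σfm = 5956, mean = 37.4591
Σfm² = 279304
Σf(m − x̄)² = Σfm² − (Σfm)²/n = 279304 − 5956²/159 = 56197.4843
Sample variance = 56197.4843 / 158 = 355.6803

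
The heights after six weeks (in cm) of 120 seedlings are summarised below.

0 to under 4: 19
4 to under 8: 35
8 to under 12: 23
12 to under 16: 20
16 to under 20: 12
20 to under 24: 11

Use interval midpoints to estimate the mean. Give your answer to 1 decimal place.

Midpoints: 2, 6, 10, 14, 18, 22
Σfm = 19×2 + 35×6 + 23×10 + 20×14 + 12×18 + 11×22 = 1216
n = Σf = 120
Mean = 1216 / 120 = 10.1333

10.1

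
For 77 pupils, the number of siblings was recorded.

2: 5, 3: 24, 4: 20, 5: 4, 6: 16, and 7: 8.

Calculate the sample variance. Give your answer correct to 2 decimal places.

2.31

Values: 2, 3, 4, 5, 6, 7
n = 77, Σfx = 334, mean = 4.3377
Σfx² = 1624
Σf(x − x̄)² = Σfx² − (Σfx)²/n = 1624 − 334²/77 = 175.2208
Sample variance = 175.2208 / 76 = 2.3055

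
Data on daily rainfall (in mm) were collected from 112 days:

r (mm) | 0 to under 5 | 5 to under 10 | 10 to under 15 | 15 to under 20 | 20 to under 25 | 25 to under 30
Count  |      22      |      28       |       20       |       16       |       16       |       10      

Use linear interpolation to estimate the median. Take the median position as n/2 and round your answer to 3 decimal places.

Cumulative frequencies: 22, 50, 70, 86, 102, 112
n = 112; position = n/2 = 56.
This falls in the class 10 to under 15: L = 10, F = 50, f = 20, h = 5.
Median ≈ 10 + ((56 − 50) / 20) × 5 = 11.5000

11.500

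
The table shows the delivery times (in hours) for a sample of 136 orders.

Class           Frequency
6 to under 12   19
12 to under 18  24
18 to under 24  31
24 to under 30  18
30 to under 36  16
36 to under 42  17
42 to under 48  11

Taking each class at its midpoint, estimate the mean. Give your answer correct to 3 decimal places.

Midpoints: 9, 15, 21, 27, 33, 39, 45
Σfm = 19×9 + 24×15 + 31×21 + 18×27 + 16×33 + 17×39 + 11×45 = 3354
n = Σf = 136
Mean = 3354 / 136 = 24.6618

24.662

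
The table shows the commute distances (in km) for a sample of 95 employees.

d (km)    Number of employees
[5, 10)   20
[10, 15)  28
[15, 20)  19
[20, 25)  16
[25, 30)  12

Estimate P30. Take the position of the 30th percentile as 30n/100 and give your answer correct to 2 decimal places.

Cumulative frequencies: 20, 48, 67, 83, 95
n = 95; position = 30n/100 = 28.5.
This falls in the class [10, 15): L = 10, F = 20, f = 28, h = 5.
30th percentile ≈ 10 + ((28.5 − 20) / 28) × 5 = 11.5179

11.52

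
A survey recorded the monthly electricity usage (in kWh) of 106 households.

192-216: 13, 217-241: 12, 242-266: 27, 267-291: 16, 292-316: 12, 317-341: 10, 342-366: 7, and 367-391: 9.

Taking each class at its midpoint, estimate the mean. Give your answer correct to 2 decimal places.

278.76

Midpoints: 204, 229, 254, 279, 304, 329, 354, 379
Σfm = 13×204 + 12×229 + 27×254 + 16×279 + 12×304 + 10×329 + 7×354 + 9×379 = 29549
n = Σf = 106
Mean = 29549 / 106 = 278.7642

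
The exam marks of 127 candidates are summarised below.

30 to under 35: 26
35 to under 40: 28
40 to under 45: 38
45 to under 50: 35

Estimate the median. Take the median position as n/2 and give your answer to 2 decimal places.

41.25

Cumulative frequencies: 26, 54, 92, 127
n = 127; position = n/2 = 63.5.
This falls in the class 40 to under 45: L = 40, F = 54, f = 38, h = 5.
Median ≈ 40 + ((63.5 − 54) / 38) × 5 = 41.2500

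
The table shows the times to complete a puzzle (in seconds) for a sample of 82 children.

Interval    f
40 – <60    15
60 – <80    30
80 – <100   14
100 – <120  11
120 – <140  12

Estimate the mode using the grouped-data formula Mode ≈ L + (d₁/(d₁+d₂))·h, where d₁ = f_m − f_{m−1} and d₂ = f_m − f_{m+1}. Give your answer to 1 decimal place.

69.7

Modal class: 60 – <80 (highest frequency 30).
d₁ = 30 − 15 = 15, d₂ = 30 − 14 = 16
Mode ≈ 60 + (15/(15+16)) × 20 = 60 + 9.6774 = 69.6774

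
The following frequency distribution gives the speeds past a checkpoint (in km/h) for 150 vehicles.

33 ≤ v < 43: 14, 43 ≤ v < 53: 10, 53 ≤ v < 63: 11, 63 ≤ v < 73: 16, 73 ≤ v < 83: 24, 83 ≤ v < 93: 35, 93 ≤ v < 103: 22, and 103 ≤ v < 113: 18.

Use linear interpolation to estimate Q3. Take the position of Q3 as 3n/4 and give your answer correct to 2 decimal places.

94.14

Cumulative frequencies: 14, 24, 35, 51, 75, 110, 132, 150
n = 150; position = 3n/4 = 112.5.
This falls in the class 93 ≤ v < 103: L = 93, F = 110, f = 22, h = 10.
Upper quartile ≈ 93 + ((112.5 − 110) / 22) × 10 = 94.1364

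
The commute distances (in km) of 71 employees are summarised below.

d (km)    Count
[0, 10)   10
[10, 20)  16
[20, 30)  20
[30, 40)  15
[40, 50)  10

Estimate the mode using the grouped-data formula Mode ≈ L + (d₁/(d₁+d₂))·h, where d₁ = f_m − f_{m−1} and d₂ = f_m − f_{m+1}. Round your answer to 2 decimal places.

24.44

Modal class: [20, 30) (highest frequency 20).
d₁ = 20 − 16 = 4, d₂ = 20 − 15 = 5
Mode ≈ 20 + (4/(4+5)) × 10 = 20 + 4.4444 = 24.4444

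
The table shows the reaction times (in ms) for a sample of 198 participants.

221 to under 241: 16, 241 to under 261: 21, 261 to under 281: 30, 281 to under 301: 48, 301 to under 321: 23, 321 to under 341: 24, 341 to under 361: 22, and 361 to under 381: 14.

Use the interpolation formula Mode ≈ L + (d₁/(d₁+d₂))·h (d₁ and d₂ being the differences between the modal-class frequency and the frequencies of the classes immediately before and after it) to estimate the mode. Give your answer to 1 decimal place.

289.4

Modal class: 281 to under 301 (highest frequency 48).
d₁ = 48 − 30 = 18, d₂ = 48 − 23 = 25
Mode ≈ 281 + (18/(18+25)) × 20 = 281 + 8.3721 = 289.3721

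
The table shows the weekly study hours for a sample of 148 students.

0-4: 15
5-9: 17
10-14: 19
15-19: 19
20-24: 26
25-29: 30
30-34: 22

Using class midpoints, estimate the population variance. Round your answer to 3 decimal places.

92.280

Midpoints: 2, 7, 12, 17, 22, 27, 32
n = 148, Σfm = 2786, mean = 18.8243
Σfm² = 66102
Σf(m − x̄)² = Σfm² − (Σfm)²/n = 66102 − 2786²/148 = 13657.4324
Population variance = 13657.4324 / 148 = 92.2799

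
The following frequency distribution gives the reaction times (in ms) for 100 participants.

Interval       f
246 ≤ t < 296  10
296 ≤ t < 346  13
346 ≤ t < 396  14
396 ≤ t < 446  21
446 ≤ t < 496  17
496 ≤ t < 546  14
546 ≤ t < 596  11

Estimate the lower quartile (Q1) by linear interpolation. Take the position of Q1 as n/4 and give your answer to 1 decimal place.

353.1

Cumulative frequencies: 10, 23, 37, 58, 75, 89, 100
n = 100; position = n/4 = 25.
This falls in the class 346 ≤ t < 396: L = 346, F = 23, f = 14, h = 50.
Lower quartile ≈ 346 + ((25 − 23) / 14) × 50 = 353.1429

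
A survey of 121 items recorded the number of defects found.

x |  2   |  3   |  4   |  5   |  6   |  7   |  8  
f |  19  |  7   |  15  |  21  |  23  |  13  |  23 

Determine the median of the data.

5

Cumulative frequencies: 19, 26, 41, 62, 85, 98, 121
n = 121, so the median is the value in position (n+1)/2 = 61.
Position 61 falls at value 5.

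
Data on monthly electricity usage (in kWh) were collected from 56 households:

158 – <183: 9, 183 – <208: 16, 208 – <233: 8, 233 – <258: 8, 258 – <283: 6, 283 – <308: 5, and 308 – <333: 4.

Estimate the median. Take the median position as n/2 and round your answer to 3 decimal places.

217.375

Cumulative frequencies: 9, 25, 33, 41, 47, 52, 56
n = 56; position = n/2 = 28.
This falls in the class 208 – <233: L = 208, F = 25, f = 8, h = 25.
Median ≈ 208 + ((28 − 25) / 8) × 25 = 217.3750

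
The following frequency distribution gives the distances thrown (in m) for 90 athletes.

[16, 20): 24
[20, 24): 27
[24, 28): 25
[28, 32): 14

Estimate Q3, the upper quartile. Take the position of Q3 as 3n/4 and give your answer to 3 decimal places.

Cumulative frequencies: 24, 51, 76, 90
n = 90; position = 3n/4 = 67.5.
This falls in the class [24, 28): L = 24, F = 51, f = 25, h = 4.
Upper quartile ≈ 24 + ((67.5 − 51) / 25) × 4 = 26.6400

26.640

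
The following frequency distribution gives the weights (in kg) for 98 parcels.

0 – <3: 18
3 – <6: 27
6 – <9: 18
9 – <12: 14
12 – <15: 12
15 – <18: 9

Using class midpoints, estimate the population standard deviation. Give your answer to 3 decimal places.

4.714

Midpoints: 1.5, 4.5, 7.5, 10.5, 13.5, 16.5
n = 98, Σfm = 741, mean = 7.5612
Σfm² = 7780.5
Σf(m − x̄)² = Σfm² − (Σfm)²/n = 7780.5 − 741²/98 = 2177.6327
Population variance = 2177.6327 / 98 = 22.2207
Standard deviation = √22.2207 = 4.7139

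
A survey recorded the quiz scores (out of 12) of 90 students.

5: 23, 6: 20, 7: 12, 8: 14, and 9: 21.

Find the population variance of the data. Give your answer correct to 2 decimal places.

Values: 5, 6, 7, 8, 9
n = 90, Σfx = 620, mean = 6.8889
Σfx² = 4480
Σf(x − x̄)² = Σfx² − (Σfx)²/n = 4480 − 620²/90 = 208.8889
Population variance = 208.8889 / 90 = 2.3210

2.32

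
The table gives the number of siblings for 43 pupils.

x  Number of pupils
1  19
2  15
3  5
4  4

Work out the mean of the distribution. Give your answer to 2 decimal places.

Values: 1, 2, 3, 4
Σfx = 19×1 + 15×2 + 5×3 + 4×4 = 80
n = Σf = 43
Mean = 80 / 43 = 1.8605

1.86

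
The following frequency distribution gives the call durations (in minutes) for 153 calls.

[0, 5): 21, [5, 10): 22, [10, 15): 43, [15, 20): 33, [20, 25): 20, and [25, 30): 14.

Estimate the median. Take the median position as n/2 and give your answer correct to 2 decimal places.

13.90

Cumulative frequencies: 21, 43, 86, 119, 139, 153
n = 153; position = n/2 = 76.5.
This falls in the class [10, 15): L = 10, F = 43, f = 43, h = 5.
Median ≈ 10 + ((76.5 − 43) / 43) × 5 = 13.8953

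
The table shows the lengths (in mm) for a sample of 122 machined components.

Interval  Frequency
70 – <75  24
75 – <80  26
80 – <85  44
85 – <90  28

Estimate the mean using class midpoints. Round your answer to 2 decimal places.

80.61

Midpoints: 72.5, 77.5, 82.5, 87.5
Σfm = 24×72.5 + 26×77.5 + 44×82.5 + 28×87.5 = 9835
n = Σf = 122
Mean = 9835 / 122 = 80.6148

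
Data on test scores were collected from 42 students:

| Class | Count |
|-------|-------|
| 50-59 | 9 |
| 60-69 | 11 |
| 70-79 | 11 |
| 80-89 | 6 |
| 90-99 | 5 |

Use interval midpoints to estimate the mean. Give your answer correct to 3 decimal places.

Midpoints: 54.5, 64.5, 74.5, 84.5, 94.5
Σfm = 9×54.5 + 11×64.5 + 11×74.5 + 6×84.5 + 5×94.5 = 2999
n = Σf = 42
Mean = 2999 / 42 = 71.4048

71.405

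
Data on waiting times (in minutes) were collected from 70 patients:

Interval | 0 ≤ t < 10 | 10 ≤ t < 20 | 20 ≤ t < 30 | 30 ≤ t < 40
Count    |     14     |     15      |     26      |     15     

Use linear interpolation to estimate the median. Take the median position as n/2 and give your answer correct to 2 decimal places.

Cumulative frequencies: 14, 29, 55, 70
n = 70; position = n/2 = 35.
This falls in the class 20 ≤ t < 30: L = 20, F = 29, f = 26, h = 10.
Median ≈ 20 + ((35 − 29) / 26) × 10 = 22.3077

22.31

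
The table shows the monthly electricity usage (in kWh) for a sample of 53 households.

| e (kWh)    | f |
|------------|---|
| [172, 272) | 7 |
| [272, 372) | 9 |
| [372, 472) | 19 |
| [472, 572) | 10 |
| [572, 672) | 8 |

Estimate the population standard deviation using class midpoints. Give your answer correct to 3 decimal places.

Midpoints: 222, 322, 422, 522, 622
n = 53, Σfm = 22666, mean = 427.6604
Σfm² = 10481652
Σf(m − x̄)² = Σfm² − (Σfm)²/n = 10481652 − 22666²/53 = 788301.8868
Population variance = 788301.8868 / 53 = 14873.6205
Standard deviation = √14873.6205 = 121.9575

121.957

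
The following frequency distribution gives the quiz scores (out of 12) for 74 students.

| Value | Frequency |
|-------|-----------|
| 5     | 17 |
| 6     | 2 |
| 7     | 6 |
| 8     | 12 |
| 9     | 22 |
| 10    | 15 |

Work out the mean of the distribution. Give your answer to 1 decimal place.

Values: 5, 6, 7, 8, 9, 10
Σfx = 17×5 + 2×6 + 6×7 + 12×8 + 22×9 + 15×10 = 583
n = Σf = 74
Mean = 583 / 74 = 7.8784

7.9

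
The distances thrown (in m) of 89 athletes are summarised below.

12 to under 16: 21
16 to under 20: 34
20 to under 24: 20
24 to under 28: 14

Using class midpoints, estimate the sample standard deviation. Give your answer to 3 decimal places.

4.018

Midpoints: 14, 18, 22, 26
n = 89, Σfm = 1710, mean = 19.2135
Σfm² = 34276
Σf(m − x̄)² = Σfm² − (Σfm)²/n = 34276 − 1710²/89 = 1420.9438
Sample variance = 1420.9438 / 88 = 16.1471
Standard deviation = √16.1471 = 4.0183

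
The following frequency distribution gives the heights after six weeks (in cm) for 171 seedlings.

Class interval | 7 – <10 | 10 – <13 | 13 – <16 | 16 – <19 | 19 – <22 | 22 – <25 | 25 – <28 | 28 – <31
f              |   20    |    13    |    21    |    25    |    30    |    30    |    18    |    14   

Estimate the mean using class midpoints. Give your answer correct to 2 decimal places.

19.13

Midpoints: 8.5, 11.5, 14.5, 17.5, 20.5, 23.5, 26.5, 29.5
Σfm = 20×8.5 + 13×11.5 + 21×14.5 + 25×17.5 + 30×20.5 + 30×23.5 + 18×26.5 + 14×29.5 = 3271.5
n = Σf = 171
Mean = 3271.5 / 171 = 19.1316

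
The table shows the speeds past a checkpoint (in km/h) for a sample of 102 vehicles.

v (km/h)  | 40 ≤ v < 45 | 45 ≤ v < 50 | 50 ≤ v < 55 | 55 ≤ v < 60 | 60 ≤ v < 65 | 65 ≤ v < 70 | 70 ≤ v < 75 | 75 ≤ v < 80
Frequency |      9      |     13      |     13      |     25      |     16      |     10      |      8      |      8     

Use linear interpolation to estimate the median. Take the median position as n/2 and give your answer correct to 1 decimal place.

58.2

Cumulative frequencies: 9, 22, 35, 60, 76, 86, 94, 102
n = 102; position = n/2 = 51.
This falls in the class 55 ≤ v < 60: L = 55, F = 35, f = 25, h = 5.
Median ≈ 55 + ((51 − 35) / 25) × 5 = 58.2000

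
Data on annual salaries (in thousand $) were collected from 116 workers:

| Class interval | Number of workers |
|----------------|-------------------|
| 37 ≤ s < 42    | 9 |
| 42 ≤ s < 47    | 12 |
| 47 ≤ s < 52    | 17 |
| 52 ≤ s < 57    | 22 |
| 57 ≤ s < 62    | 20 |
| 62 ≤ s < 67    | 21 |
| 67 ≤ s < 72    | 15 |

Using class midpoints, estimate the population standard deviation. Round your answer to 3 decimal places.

8.953

Midpoints: 39.5, 44.5, 49.5, 54.5, 59.5, 64.5, 69.5
n = 116, Σfm = 6517, mean = 56.1810
Σfm² = 375429
Σf(m − x̄)² = Σfm² − (Σfm)²/n = 375429 − 6517²/116 = 9297.1983
Population variance = 9297.1983 / 116 = 80.1483
Standard deviation = √80.1483 = 8.9526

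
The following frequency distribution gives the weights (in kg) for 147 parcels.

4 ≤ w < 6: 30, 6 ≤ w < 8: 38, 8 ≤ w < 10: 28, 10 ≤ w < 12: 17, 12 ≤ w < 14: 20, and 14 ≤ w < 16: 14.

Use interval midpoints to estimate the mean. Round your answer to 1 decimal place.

9.0

Midpoints: 5, 7, 9, 11, 13, 15
Σfm = 30×5 + 38×7 + 28×9 + 17×11 + 20×13 + 14×15 = 1325
n = Σf = 147
Mean = 1325 / 147 = 9.0136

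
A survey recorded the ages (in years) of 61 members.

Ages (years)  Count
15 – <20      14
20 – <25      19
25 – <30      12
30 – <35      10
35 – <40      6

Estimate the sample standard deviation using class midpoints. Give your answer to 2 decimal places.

6.41

Midpoints: 17.5, 22.5, 27.5, 32.5, 37.5
n = 61, Σfm = 1552.5, mean = 25.4508
Σfm² = 41981.25
Σf(m − x̄)² = Σfm² − (Σfm)²/n = 41981.25 − 1552.5²/61 = 2468.8525
Sample variance = 2468.8525 / 60 = 41.1475
Standard deviation = √41.1475 = 6.4146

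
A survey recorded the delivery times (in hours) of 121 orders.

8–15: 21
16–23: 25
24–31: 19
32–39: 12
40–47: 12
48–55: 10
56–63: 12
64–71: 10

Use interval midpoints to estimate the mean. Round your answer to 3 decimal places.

Midpoints: 11.5, 19.5, 27.5, 35.5, 43.5, 51.5, 59.5, 67.5
Σfm = 21×11.5 + 25×19.5 + 19×27.5 + 12×35.5 + 12×43.5 + 10×51.5 + 12×59.5 + 10×67.5 = 4103.5
n = Σf = 121
Mean = 4103.5 / 121 = 33.9132

33.913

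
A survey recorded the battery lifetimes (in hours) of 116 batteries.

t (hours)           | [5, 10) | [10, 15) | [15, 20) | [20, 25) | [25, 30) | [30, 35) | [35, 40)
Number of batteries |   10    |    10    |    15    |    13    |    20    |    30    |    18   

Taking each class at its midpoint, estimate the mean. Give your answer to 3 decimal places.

25.474

Midpoints: 7.5, 12.5, 17.5, 22.5, 27.5, 32.5, 37.5
Σfm = 10×7.5 + 10×12.5 + 15×17.5 + 13×22.5 + 20×27.5 + 30×32.5 + 18×37.5 = 2955
n = Σf = 116
Mean = 2955 / 116 = 25.4741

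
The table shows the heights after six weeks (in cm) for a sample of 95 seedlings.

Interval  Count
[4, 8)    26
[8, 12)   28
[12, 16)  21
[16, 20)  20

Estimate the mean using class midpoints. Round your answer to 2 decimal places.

11.47

Midpoints: 6, 10, 14, 18
Σfm = 26×6 + 28×10 + 21×14 + 20×18 = 1090
n = Σf = 95
Mean = 1090 / 95 = 11.4737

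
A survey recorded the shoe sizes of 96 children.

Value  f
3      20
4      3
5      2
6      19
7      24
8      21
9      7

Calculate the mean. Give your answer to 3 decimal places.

6.198

Values: 3, 4, 5, 6, 7, 8, 9
Σfx = 20×3 + 3×4 + 2×5 + 19×6 + 24×7 + 21×8 + 7×9 = 595
n = Σf = 96
Mean = 595 / 96 = 6.1979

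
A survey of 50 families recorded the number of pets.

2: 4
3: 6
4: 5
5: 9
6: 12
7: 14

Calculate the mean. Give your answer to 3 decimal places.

5.220

Values: 2, 3, 4, 5, 6, 7
Σfx = 4×2 + 6×3 + 5×4 + 9×5 + 12×6 + 14×7 = 261
n = Σf = 50
Mean = 261 / 50 = 5.2200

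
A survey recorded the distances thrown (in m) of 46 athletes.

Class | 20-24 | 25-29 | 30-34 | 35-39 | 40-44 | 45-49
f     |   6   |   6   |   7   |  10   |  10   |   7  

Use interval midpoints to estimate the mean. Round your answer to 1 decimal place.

Midpoints: 22, 27, 32, 37, 42, 47
Σfm = 6×22 + 6×27 + 7×32 + 10×37 + 10×42 + 7×47 = 1637
n = Σf = 46
Mean = 1637 / 46 = 35.5870

35.6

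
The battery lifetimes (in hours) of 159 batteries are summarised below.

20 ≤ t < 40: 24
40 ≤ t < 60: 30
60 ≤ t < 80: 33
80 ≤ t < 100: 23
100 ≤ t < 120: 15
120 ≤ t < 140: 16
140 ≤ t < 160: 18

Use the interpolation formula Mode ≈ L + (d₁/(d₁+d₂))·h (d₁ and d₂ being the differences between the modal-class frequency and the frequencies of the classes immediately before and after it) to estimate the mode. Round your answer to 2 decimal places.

Modal class: 60 ≤ t < 80 (highest frequency 33).
d₁ = 33 − 30 = 3, d₂ = 33 − 23 = 10
Mode ≈ 60 + (3/(3+10)) × 20 = 60 + 4.6154 = 64.6154

64.62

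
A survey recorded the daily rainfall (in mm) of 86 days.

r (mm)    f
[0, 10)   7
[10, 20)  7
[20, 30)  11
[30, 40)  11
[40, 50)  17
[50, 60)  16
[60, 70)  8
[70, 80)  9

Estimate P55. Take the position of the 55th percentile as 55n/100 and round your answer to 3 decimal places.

46.647

Cumulative frequencies: 7, 14, 25, 36, 53, 69, 77, 86
n = 86; position = 55n/100 = 47.3.
This falls in the class [40, 50): L = 40, F = 36, f = 17, h = 10.
55th percentile ≈ 40 + ((47.3 − 36) / 17) × 10 = 46.6471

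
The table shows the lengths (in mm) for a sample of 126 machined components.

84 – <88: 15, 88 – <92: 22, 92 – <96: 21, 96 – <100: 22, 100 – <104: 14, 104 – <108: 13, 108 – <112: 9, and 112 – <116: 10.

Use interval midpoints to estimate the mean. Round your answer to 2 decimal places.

Midpoints: 86, 90, 94, 98, 102, 106, 110, 114
Σfm = 15×86 + 22×90 + 21×94 + 22×98 + 14×102 + 13×106 + 9×110 + 10×114 = 12336
n = Σf = 126
Mean = 12336 / 126 = 97.9048

97.90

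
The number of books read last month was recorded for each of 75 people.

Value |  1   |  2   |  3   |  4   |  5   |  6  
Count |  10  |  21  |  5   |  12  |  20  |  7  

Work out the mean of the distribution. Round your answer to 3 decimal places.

Values: 1, 2, 3, 4, 5, 6
Σfx = 10×1 + 21×2 + 5×3 + 12×4 + 20×5 + 7×6 = 257
n = Σf = 75
Mean = 257 / 75 = 3.4267

3.427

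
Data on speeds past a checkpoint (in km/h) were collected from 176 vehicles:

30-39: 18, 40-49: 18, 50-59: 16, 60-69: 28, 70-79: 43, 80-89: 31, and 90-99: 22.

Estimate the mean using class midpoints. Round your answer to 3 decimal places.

Midpoints: 34.5, 44.5, 54.5, 64.5, 74.5, 84.5, 94.5
Σfm = 18×34.5 + 18×44.5 + 16×54.5 + 28×64.5 + 43×74.5 + 31×84.5 + 22×94.5 = 12002
n = Σf = 176
Mean = 12002 / 176 = 68.1932

68.193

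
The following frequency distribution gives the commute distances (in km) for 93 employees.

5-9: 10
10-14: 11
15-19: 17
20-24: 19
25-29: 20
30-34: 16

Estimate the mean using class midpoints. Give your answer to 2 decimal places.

21.09

Midpoints: 7, 12, 17, 22, 27, 32
Σfm = 10×7 + 11×12 + 17×17 + 19×22 + 20×27 + 16×32 = 1961
n = Σf = 93
Mean = 1961 / 93 = 21.0860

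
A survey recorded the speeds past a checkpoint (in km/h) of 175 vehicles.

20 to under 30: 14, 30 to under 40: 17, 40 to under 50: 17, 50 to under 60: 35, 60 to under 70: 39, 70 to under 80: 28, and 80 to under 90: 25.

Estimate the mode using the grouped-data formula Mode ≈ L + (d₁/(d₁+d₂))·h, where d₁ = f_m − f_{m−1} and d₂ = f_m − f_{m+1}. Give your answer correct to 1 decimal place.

62.7

Modal class: 60 to under 70 (highest frequency 39).
d₁ = 39 − 35 = 4, d₂ = 39 − 28 = 11
Mode ≈ 60 + (4/(4+11)) × 10 = 60 + 2.6667 = 62.6667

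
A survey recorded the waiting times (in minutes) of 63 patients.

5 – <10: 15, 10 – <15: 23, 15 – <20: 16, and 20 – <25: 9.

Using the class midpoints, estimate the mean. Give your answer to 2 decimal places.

14.01

Midpoints: 7.5, 12.5, 17.5, 22.5
Σfm = 15×7.5 + 23×12.5 + 16×17.5 + 9×22.5 = 882.5
n = Σf = 63
Mean = 882.5 / 63 = 14.0079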